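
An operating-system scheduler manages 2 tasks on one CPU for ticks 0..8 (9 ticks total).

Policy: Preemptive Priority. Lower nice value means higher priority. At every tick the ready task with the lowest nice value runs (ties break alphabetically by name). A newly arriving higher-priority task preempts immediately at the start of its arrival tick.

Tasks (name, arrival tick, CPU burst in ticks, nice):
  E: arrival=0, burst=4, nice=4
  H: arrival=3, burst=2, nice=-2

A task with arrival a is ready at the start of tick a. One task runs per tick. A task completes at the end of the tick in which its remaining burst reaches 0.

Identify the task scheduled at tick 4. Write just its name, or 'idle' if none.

running at tick 4 = H

t=0: ready={E} → run E
t=1: ready={E} → run E
t=2: ready={E} → run E
t=3: ready={E,H} → run H
t=4: ready={E,H} → run H
t=5: ready={E} → run E
t=6: (idle)
t=7: (idle)
t=8: (idle)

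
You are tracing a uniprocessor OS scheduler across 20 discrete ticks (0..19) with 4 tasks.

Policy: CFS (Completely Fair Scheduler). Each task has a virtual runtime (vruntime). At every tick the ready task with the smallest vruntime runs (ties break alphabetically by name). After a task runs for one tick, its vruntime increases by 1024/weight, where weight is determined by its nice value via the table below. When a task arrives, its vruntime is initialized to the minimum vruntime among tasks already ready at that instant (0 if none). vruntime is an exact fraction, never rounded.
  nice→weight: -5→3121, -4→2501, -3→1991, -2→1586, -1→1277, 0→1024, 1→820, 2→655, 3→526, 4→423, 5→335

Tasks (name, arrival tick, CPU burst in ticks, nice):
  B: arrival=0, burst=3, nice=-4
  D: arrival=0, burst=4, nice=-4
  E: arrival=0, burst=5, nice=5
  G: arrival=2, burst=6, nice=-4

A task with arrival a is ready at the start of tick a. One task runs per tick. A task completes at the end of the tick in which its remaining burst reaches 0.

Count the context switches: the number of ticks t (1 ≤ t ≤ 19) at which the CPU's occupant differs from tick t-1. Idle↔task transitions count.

t=0: vr[B=0 D=0 E=0] → run B
t=1: vr[B=1024/2501 D=0 E=0] → run D
t=2: vr[B=1024/2501 D=1024/2501 E=0 G=0] → run E
t=3: vr[B=1024/2501 D=1024/2501 E=1024/335 G=0] → run G
t=4: vr[B=1024/2501 D=1024/2501 E=1024/335 G=1024/2501] → run B
t=5: vr[B=2048/2501 D=1024/2501 E=1024/335 G=1024/2501] → run D
t=6: vr[B=2048/2501 D=2048/2501 E=1024/335 G=1024/2501] → run G
t=7: vr[B=2048/2501 D=2048/2501 E=1024/335 G=2048/2501] → run B
t=8: vr[D=2048/2501 E=1024/335 G=2048/2501] → run D
t=9: vr[D=3072/2501 E=1024/335 G=2048/2501] → run G
t=10: vr[D=3072/2501 E=1024/335 G=3072/2501] → run D
t=11: vr[E=1024/335 G=3072/2501] → run G
t=12: vr[E=1024/335 G=4096/2501] → run G
t=13: vr[E=1024/335 G=5120/2501] → run G
t=14: vr[E=1024/335] → run E
t=15: vr[E=2048/335] → run E
t=16: vr[E=3072/335] → run E
t=17: vr[E=4096/335] → run E
t=18: (idle)
t=19: (idle)

context switches = 13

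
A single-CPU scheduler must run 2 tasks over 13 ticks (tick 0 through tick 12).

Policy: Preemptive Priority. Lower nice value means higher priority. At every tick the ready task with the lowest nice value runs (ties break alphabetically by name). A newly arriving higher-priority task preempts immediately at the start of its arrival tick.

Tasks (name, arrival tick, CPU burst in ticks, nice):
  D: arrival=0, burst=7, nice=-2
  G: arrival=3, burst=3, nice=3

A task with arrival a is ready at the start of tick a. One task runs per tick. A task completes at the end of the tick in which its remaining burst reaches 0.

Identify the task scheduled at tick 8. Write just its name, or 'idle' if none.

running at tick 8 = G

t=0: ready={D} → run D
t=1: ready={D} → run D
t=2: ready={D} → run D
t=3: ready={D,G} → run D
t=4: ready={D,G} → run D
t=5: ready={D,G} → run D
t=6: ready={D,G} → run D
t=7: ready={G} → run G
t=8: ready={G} → run G
t=9: ready={G} → run G
t=10: (idle)
t=11: (idle)
t=12: (idle)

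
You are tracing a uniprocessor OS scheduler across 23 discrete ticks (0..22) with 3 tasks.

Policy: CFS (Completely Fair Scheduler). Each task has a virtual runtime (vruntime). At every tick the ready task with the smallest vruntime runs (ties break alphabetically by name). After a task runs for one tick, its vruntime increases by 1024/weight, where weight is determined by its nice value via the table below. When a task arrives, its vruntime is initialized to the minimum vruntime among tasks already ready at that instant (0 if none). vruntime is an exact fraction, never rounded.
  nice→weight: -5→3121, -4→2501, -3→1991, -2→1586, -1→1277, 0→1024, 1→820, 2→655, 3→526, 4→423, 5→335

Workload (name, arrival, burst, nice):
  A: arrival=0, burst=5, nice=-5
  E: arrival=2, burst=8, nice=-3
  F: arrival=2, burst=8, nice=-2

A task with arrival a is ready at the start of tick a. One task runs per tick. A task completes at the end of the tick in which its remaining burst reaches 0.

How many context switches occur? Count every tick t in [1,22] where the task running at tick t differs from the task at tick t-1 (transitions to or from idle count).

context switches = 17

t=0: vr[A=0] → run A
t=1: vr[A=1024/3121] → run A
t=2: vr[A=2048/3121 E=2048/3121 F=2048/3121] → run A
t=3: vr[A=3072/3121 E=2048/3121 F=2048/3121] → run E
t=4: vr[A=3072/3121 E=7273472/6213911 F=2048/3121] → run F
t=5: vr[A=3072/3121 E=7273472/6213911 F=3222016/2474953] → run A
t=6: vr[A=4096/3121 E=7273472/6213911 F=3222016/2474953] → run E
t=7: vr[A=4096/3121 E=10469376/6213911 F=3222016/2474953] → run F
t=8: vr[A=4096/3121 E=10469376/6213911 F=4819968/2474953] → run A
t=9: vr[E=10469376/6213911 F=4819968/2474953] → run E
t=10: vr[E=13665280/6213911 F=4819968/2474953] → run F
t=11: vr[E=13665280/6213911 F=6417920/2474953] → run E
t=12: vr[E=16861184/6213911 F=6417920/2474953] → run F
t=13: vr[E=16861184/6213911 F=8015872/2474953] → run E
t=14: vr[E=20057088/6213911 F=8015872/2474953] → run E
t=15: vr[E=23252992/6213911 F=8015872/2474953] → run F
t=16: vr[E=23252992/6213911 F=9613824/2474953] → run E
t=17: vr[E=26448896/6213911 F=9613824/2474953] → run F
t=18: vr[E=26448896/6213911 F=11211776/2474953] → run E
t=19: vr[F=11211776/2474953] → run F
t=20: vr[F=12809728/2474953] → run F
t=21: (idle)
t=22: (idle)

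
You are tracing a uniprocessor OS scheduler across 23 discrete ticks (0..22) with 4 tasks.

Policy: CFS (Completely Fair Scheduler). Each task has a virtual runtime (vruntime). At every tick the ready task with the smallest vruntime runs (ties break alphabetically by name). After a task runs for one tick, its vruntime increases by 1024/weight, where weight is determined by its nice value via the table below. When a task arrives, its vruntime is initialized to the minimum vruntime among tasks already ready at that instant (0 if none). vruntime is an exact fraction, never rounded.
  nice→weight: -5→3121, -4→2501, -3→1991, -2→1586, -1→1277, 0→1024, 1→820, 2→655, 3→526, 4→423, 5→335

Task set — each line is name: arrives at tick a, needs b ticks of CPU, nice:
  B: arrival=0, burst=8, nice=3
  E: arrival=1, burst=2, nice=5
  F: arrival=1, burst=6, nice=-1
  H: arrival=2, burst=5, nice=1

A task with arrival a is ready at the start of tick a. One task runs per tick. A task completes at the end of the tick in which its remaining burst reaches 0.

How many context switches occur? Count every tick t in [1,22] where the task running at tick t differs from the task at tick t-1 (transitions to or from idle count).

context switches = 17

t=0: vr[B=0] → run B
t=1: vr[B=512/263 E=512/263 F=512/263] → run B
t=2: vr[B=1024/263 E=512/263 F=512/263 H=512/263] → run E
t=3: vr[B=1024/263 E=440832/88105 F=512/263 H=512/263] → run F
t=4: vr[B=1024/263 E=440832/88105 F=923136/335851 H=512/263] → run H
t=5: vr[B=1024/263 E=440832/88105 F=923136/335851 H=172288/53915] → run F
t=6: vr[B=1024/263 E=440832/88105 F=1192448/335851 H=172288/53915] → run H
t=7: vr[B=1024/263 E=440832/88105 F=1192448/335851 H=239616/53915] → run F
t=8: vr[B=1024/263 E=440832/88105 F=1461760/335851 H=239616/53915] → run B
t=9: vr[B=1536/263 E=440832/88105 F=1461760/335851 H=239616/53915] → run F
t=10: vr[B=1536/263 E=440832/88105 F=1731072/335851 H=239616/53915] → run H
t=11: vr[B=1536/263 E=440832/88105 F=1731072/335851 H=306944/53915] → run E
t=12: vr[B=1536/263 F=1731072/335851 H=306944/53915] → run F
t=13: vr[B=1536/263 F=2000384/335851 H=306944/53915] → run H
t=14: vr[B=1536/263 F=2000384/335851 H=374272/53915] → run B
t=15: vr[B=2048/263 F=2000384/335851 H=374272/53915] → run F
t=16: vr[B=2048/263 H=374272/53915] → run H
t=17: vr[B=2048/263] → run B
t=18: vr[B=2560/263] → run B
t=19: vr[B=3072/263] → run B
t=20: vr[B=3584/263] → run B
t=21: (idle)
t=22: (idle)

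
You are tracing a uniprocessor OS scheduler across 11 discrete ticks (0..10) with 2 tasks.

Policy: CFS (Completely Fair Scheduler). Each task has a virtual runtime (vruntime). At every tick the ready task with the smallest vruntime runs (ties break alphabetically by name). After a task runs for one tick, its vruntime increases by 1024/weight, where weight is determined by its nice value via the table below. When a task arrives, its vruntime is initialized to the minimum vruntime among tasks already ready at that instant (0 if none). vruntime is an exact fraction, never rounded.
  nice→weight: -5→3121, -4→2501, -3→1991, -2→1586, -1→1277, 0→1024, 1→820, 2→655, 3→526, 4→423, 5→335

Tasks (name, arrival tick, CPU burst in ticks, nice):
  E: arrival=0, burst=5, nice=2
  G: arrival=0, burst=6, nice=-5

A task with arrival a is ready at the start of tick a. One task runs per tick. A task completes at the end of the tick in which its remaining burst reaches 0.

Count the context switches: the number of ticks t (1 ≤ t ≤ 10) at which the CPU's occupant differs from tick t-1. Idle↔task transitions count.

t=0: vr[E=0 G=0] → run E
t=1: vr[E=1024/655 G=0] → run G
t=2: vr[E=1024/655 G=1024/3121] → run G
t=3: vr[E=1024/655 G=2048/3121] → run G
t=4: vr[E=1024/655 G=3072/3121] → run G
t=5: vr[E=1024/655 G=4096/3121] → run G
t=6: vr[E=1024/655 G=5120/3121] → run E
t=7: vr[E=2048/655 G=5120/3121] → run G
t=8: vr[E=2048/655] → run E
t=9: vr[E=3072/655] → run E
t=10: vr[E=4096/655] → run E

context switches = 4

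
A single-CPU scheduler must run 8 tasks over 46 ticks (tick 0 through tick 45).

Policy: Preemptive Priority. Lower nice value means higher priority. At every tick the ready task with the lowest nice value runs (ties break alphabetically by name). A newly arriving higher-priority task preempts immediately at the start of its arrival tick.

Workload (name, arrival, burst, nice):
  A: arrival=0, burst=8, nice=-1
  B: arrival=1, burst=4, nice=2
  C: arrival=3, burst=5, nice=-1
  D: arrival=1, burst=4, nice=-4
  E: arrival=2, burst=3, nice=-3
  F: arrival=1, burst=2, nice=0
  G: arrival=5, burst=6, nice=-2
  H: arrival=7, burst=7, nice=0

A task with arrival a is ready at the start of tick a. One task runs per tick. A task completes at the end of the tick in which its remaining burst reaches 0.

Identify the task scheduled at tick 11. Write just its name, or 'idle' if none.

t=0: ready={A} → run A
t=1: ready={A,B,D,F} → run D
t=2: ready={A,B,D,E,F} → run D
t=3: ready={A,B,C,D,E,F} → run D
t=4: ready={A,B,C,D,E,F} → run D
t=5: ready={A,B,C,E,F,G} → run E
t=6: ready={A,B,C,E,F,G} → run E
t=7: ready={A,B,C,E,F,G,H} → run E
t=8: ready={A,B,C,F,G,H} → run G
t=9: ready={A,B,C,F,G,H} → run G
t=10: ready={A,B,C,F,G,H} → run G
t=11: ready={A,B,C,F,G,H} → run G
t=12: ready={A,B,C,F,G,H} → run G
t=13: ready={A,B,C,F,G,H} → run G
t=14: ready={A,B,C,F,H} → run A
t=15: ready={A,B,C,F,H} → run A
t=16: ready={A,B,C,F,H} → run A
t=17: ready={A,B,C,F,H} → run A
t=18: ready={A,B,C,F,H} → run A
t=19: ready={A,B,C,F,H} → run A
t=20: ready={A,B,C,F,H} → run A
t=21: ready={B,C,F,H} → run C
t=22: ready={B,C,F,H} → run C
t=23: ready={B,C,F,H} → run C
t=24: ready={B,C,F,H} → run C
t=25: ready={B,C,F,H} → run C
t=26: ready={B,F,H} → run F
t=27: ready={B,F,H} → run F
t=28: ready={B,H} → run H
t=29: ready={B,H} → run H
t=30: ready={B,H} → run H
t=31: ready={B,H} → run H
t=32: ready={B,H} → run H
t=33: ready={B,H} → run H
t=34: ready={B,H} → run H
t=35: ready={B} → run B
t=36: ready={B} → run B
t=37: ready={B} → run B
t=38: ready={B} → run B
t=39: (idle)
t=40: (idle)
t=41: (idle)
t=42: (idle)
t=43: (idle)
t=44: (idle)
t=45: (idle)

running at tick 11 = G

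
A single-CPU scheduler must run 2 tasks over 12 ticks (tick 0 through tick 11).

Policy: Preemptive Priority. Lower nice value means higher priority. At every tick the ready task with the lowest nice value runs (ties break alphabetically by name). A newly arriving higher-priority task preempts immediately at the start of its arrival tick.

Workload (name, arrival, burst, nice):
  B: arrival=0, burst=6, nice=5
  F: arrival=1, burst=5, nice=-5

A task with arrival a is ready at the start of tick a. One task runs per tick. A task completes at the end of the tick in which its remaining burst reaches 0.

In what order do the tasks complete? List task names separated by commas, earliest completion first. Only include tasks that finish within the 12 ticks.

t=0: ready={B} → run B
t=1: ready={B,F} → run F
t=2: ready={B,F} → run F
t=3: ready={B,F} → run F
t=4: ready={B,F} → run F
t=5: ready={B,F} → run F
t=6: ready={B} → run B
t=7: ready={B} → run B
t=8: ready={B} → run B
t=9: ready={B} → run B
t=10: ready={B} → run B
t=11: (idle)

completion order = F, B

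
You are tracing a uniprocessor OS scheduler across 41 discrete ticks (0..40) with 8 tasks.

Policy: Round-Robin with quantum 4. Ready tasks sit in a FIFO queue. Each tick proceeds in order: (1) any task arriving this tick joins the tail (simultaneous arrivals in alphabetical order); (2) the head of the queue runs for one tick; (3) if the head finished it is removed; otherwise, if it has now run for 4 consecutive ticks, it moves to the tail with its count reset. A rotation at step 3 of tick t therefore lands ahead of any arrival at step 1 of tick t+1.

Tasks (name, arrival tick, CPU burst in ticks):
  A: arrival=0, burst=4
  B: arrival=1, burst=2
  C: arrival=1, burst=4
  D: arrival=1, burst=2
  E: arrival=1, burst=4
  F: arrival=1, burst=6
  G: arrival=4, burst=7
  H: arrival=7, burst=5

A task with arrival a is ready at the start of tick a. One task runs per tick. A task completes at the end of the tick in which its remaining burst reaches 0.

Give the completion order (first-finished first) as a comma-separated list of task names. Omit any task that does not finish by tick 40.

t=0: queue=[A] q_used=0 → run A
t=1: queue=[A,B,C,D,E,F] q_used=1 → run A
t=2: queue=[A,B,C,D,E,F] q_used=2 → run A
t=3: queue=[A,B,C,D,E,F] q_used=3 → run A
t=4: queue=[B,C,D,E,F,G] q_used=0 → run B
t=5: queue=[B,C,D,E,F,G] q_used=1 → run B
t=6: queue=[C,D,E,F,G] q_used=0 → run C
t=7: queue=[C,D,E,F,G,H] q_used=1 → run C
t=8: queue=[C,D,E,F,G,H] q_used=2 → run C
t=9: queue=[C,D,E,F,G,H] q_used=3 → run C
t=10: queue=[D,E,F,G,H] q_used=0 → run D
t=11: queue=[D,E,F,G,H] q_used=1 → run D
t=12: queue=[E,F,G,H] q_used=0 → run E
t=13: queue=[E,F,G,H] q_used=1 → run E
t=14: queue=[E,F,G,H] q_used=2 → run E
t=15: queue=[E,F,G,H] q_used=3 → run E
t=16: queue=[F,G,H] q_used=0 → run F
t=17: queue=[F,G,H] q_used=1 → run F
t=18: queue=[F,G,H] q_used=2 → run F
t=19: queue=[F,G,H] q_used=3 → run F
t=20: queue=[G,H,F] q_used=0 → run G
t=21: queue=[G,H,F] q_used=1 → run G
t=22: queue=[G,H,F] q_used=2 → run G
t=23: queue=[G,H,F] q_used=3 → run G
t=24: queue=[H,F,G] q_used=0 → run H
t=25: queue=[H,F,G] q_used=1 → run H
t=26: queue=[H,F,G] q_used=2 → run H
t=27: queue=[H,F,G] q_used=3 → run H
t=28: queue=[F,G,H] q_used=0 → run F
t=29: queue=[F,G,H] q_used=1 → run F
t=30: queue=[G,H] q_used=0 → run G
t=31: queue=[G,H] q_used=1 → run G
t=32: queue=[G,H] q_used=2 → run G
t=33: queue=[H] q_used=0 → run H
t=34: (idle)
t=35: (idle)
t=36: (idle)
t=37: (idle)
t=38: (idle)
t=39: (idle)
t=40: (idle)

completion order = A, B, C, D, E, F, G, H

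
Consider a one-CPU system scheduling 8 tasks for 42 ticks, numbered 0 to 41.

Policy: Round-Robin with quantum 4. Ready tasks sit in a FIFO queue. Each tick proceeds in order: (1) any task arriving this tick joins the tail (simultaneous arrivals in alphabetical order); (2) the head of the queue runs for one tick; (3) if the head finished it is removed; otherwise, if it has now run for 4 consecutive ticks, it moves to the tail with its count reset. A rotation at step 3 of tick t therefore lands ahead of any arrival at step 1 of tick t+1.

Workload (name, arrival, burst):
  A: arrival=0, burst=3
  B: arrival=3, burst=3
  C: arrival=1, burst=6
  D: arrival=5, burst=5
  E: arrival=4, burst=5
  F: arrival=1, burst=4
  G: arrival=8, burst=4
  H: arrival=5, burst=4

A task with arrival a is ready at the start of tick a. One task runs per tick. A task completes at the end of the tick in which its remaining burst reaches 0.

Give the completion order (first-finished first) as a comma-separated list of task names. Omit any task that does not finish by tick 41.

completion order = A, F, B, H, C, G, E, D

t=0: queue=[A] q_used=0 → run A
t=1: queue=[A,C,F] q_used=1 → run A
t=2: queue=[A,C,F] q_used=2 → run A
t=3: queue=[C,F,B] q_used=0 → run C
t=4: queue=[C,F,B,E] q_used=1 → run C
t=5: queue=[C,F,B,E,D,H] q_used=2 → run C
t=6: queue=[C,F,B,E,D,H] q_used=3 → run C
t=7: queue=[F,B,E,D,H,C] q_used=0 → run F
t=8: queue=[F,B,E,D,H,C,G] q_used=1 → run F
t=9: queue=[F,B,E,D,H,C,G] q_used=2 → run F
t=10: queue=[F,B,E,D,H,C,G] q_used=3 → run F
t=11: queue=[B,E,D,H,C,G] q_used=0 → run B
t=12: queue=[B,E,D,H,C,G] q_used=1 → run B
t=13: queue=[B,E,D,H,C,G] q_used=2 → run B
t=14: queue=[E,D,H,C,G] q_used=0 → run E
t=15: queue=[E,D,H,C,G] q_used=1 → run E
t=16: queue=[E,D,H,C,G] q_used=2 → run E
t=17: queue=[E,D,H,C,G] q_used=3 → run E
t=18: queue=[D,H,C,G,E] q_used=0 → run D
t=19: queue=[D,H,C,G,E] q_used=1 → run D
t=20: queue=[D,H,C,G,E] q_used=2 → run D
t=21: queue=[D,H,C,G,E] q_used=3 → run D
t=22: queue=[H,C,G,E,D] q_used=0 → run H
t=23: queue=[H,C,G,E,D] q_used=1 → run H
t=24: queue=[H,C,G,E,D] q_used=2 → run H
t=25: queue=[H,C,G,E,D] q_used=3 → run H
t=26: queue=[C,G,E,D] q_used=0 → run C
t=27: queue=[C,G,E,D] q_used=1 → run C
t=28: queue=[G,E,D] q_used=0 → run G
t=29: queue=[G,E,D] q_used=1 → run G
t=30: queue=[G,E,D] q_used=2 → run G
t=31: queue=[G,E,D] q_used=3 → run G
t=32: queue=[E,D] q_used=0 → run E
t=33: queue=[D] q_used=0 → run D
t=34: (idle)
t=35: (idle)
t=36: (idle)
t=37: (idle)
t=38: (idle)
t=39: (idle)
t=40: (idle)
t=41: (idle)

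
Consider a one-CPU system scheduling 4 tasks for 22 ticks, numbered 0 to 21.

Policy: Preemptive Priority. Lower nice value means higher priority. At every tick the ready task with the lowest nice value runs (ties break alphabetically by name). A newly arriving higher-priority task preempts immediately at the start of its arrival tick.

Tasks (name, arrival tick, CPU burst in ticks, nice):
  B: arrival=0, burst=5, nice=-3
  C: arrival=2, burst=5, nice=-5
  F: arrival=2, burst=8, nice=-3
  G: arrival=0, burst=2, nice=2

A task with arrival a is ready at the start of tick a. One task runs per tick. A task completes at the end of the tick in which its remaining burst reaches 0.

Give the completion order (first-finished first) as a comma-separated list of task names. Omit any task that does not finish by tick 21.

t=0: ready={B,G} → run B
t=1: ready={B,G} → run B
t=2: ready={B,C,F,G} → run C
t=3: ready={B,C,F,G} → run C
t=4: ready={B,C,F,G} → run C
t=5: ready={B,C,F,G} → run C
t=6: ready={B,C,F,G} → run C
t=7: ready={B,F,G} → run B
t=8: ready={B,F,G} → run B
t=9: ready={B,F,G} → run B
t=10: ready={F,G} → run F
t=11: ready={F,G} → run F
t=12: ready={F,G} → run F
t=13: ready={F,G} → run F
t=14: ready={F,G} → run F
t=15: ready={F,G} → run F
t=16: ready={F,G} → run F
t=17: ready={F,G} → run F
t=18: ready={G} → run G
t=19: ready={G} → run G
t=20: (idle)
t=21: (idle)

completion order = C, B, F, G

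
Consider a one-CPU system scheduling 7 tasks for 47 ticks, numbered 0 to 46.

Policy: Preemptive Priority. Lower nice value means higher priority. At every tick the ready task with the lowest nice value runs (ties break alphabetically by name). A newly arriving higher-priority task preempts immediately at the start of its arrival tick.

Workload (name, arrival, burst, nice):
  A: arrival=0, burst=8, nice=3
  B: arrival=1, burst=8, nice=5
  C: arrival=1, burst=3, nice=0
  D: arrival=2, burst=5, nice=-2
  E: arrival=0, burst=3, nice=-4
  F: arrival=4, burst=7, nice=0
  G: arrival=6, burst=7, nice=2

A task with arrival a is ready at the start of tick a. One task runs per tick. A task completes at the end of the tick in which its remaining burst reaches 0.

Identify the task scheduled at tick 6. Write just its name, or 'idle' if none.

t=0: ready={A,E} → run E
t=1: ready={A,B,C,E} → run E
t=2: ready={A,B,C,D,E} → run E
t=3: ready={A,B,C,D} → run D
t=4: ready={A,B,C,D,F} → run D
t=5: ready={A,B,C,D,F} → run D
t=6: ready={A,B,C,D,F,G} → run D
t=7: ready={A,B,C,D,F,G} → run D
t=8: ready={A,B,C,F,G} → run C
t=9: ready={A,B,C,F,G} → run C
t=10: ready={A,B,C,F,G} → run C
t=11: ready={A,B,F,G} → run F
t=12: ready={A,B,F,G} → run F
t=13: ready={A,B,F,G} → run F
t=14: ready={A,B,F,G} → run F
t=15: ready={A,B,F,G} → run F
t=16: ready={A,B,F,G} → run F
t=17: ready={A,B,F,G} → run F
t=18: ready={A,B,G} → run G
t=19: ready={A,B,G} → run G
t=20: ready={A,B,G} → run G
t=21: ready={A,B,G} → run G
t=22: ready={A,B,G} → run G
t=23: ready={A,B,G} → run G
t=24: ready={A,B,G} → run G
t=25: ready={A,B} → run A
t=26: ready={A,B} → run A
t=27: ready={A,B} → run A
t=28: ready={A,B} → run A
t=29: ready={A,B} → run A
t=30: ready={A,B} → run A
t=31: ready={A,B} → run A
t=32: ready={A,B} → run A
t=33: ready={B} → run B
t=34: ready={B} → run B
t=35: ready={B} → run B
t=36: ready={B} → run B
t=37: ready={B} → run B
t=38: ready={B} → run B
t=39: ready={B} → run B
t=40: ready={B} → run B
t=41: (idle)
t=42: (idle)
t=43: (idle)
t=44: (idle)
t=45: (idle)
t=46: (idle)

running at tick 6 = D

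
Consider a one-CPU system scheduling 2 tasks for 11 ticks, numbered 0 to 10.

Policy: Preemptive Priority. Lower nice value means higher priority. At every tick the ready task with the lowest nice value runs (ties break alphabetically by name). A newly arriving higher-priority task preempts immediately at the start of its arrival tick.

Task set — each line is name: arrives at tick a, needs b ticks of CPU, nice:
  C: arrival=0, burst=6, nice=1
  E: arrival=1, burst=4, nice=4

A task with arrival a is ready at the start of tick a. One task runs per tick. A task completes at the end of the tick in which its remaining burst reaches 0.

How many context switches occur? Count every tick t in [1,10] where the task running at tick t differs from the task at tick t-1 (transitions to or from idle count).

t=0: ready={C} → run C
t=1: ready={C,E} → run C
t=2: ready={C,E} → run C
t=3: ready={C,E} → run C
t=4: ready={C,E} → run C
t=5: ready={C,E} → run C
t=6: ready={E} → run E
t=7: ready={E} → run E
t=8: ready={E} → run E
t=9: ready={E} → run E
t=10: (idle)

context switches = 2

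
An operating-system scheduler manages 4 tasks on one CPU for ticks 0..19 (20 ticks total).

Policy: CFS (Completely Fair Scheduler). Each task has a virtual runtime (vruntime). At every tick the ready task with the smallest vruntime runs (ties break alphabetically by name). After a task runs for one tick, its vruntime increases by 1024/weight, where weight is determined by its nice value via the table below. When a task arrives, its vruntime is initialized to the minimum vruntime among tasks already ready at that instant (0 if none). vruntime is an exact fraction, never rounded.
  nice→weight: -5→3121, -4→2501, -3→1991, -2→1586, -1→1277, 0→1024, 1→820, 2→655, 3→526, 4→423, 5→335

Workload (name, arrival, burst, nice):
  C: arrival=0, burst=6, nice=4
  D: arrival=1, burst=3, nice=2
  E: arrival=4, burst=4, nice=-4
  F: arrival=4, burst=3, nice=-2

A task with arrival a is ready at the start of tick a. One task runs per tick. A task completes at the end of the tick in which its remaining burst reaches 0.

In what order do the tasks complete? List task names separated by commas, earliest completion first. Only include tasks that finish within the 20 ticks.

t=0: vr[C=0] → run C
t=1: vr[C=1024/423 D=1024/423] → run C
t=2: vr[C=2048/423 D=1024/423] → run D
t=3: vr[C=2048/423 D=1103872/277065] → run D
t=4: vr[C=2048/423 D=1537024/277065 E=2048/423 F=2048/423] → run C
t=5: vr[C=1024/141 D=1537024/277065 E=2048/423 F=2048/423] → run E
t=6: vr[C=1024/141 D=1537024/277065 E=5555200/1057923 F=2048/423] → run F
t=7: vr[C=1024/141 D=1537024/277065 E=5555200/1057923 F=1840640/335439] → run E
t=8: vr[C=1024/141 D=1537024/277065 E=5988352/1057923 F=1840640/335439] → run F
t=9: vr[C=1024/141 D=1537024/277065 E=5988352/1057923 F=2057216/335439] → run D
t=10: vr[C=1024/141 E=5988352/1057923 F=2057216/335439] → run E
t=11: vr[C=1024/141 E=6421504/1057923 F=2057216/335439] → run E
t=12: vr[C=1024/141 F=2057216/335439] → run F
t=13: vr[C=1024/141] → run C
t=14: vr[C=4096/423] → run C
t=15: vr[C=5120/423] → run C
t=16: (idle)
t=17: (idle)
t=18: (idle)
t=19: (idle)

completion order = D, E, F, C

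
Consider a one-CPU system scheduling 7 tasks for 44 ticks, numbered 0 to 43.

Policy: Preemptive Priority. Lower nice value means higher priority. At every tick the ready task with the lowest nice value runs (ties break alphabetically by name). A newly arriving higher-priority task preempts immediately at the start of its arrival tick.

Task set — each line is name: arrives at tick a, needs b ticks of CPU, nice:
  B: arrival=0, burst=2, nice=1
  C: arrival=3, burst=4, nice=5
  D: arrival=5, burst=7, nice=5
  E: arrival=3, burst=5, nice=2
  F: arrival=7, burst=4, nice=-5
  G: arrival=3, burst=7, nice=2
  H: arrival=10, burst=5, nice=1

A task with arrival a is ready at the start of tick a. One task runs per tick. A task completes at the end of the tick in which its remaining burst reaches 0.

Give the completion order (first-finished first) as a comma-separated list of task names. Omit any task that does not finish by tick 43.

completion order = B, F, H, E, G, C, D

t=0: ready={B} → run B
t=1: ready={B} → run B
t=2: (idle)
t=3: ready={C,E,G} → run E
t=4: ready={C,E,G} → run E
t=5: ready={C,D,E,G} → run E
t=6: ready={C,D,E,G} → run E
t=7: ready={C,D,E,F,G} → run F
t=8: ready={C,D,E,F,G} → run F
t=9: ready={C,D,E,F,G} → run F
t=10: ready={C,D,E,F,G,H} → run F
t=11: ready={C,D,E,G,H} → run H
t=12: ready={C,D,E,G,H} → run H
t=13: ready={C,D,E,G,H} → run H
t=14: ready={C,D,E,G,H} → run H
t=15: ready={C,D,E,G,H} → run H
t=16: ready={C,D,E,G} → run E
t=17: ready={C,D,G} → run G
t=18: ready={C,D,G} → run G
t=19: ready={C,D,G} → run G
t=20: ready={C,D,G} → run G
t=21: ready={C,D,G} → run G
t=22: ready={C,D,G} → run G
t=23: ready={C,D,G} → run G
t=24: ready={C,D} → run C
t=25: ready={C,D} → run C
t=26: ready={C,D} → run C
t=27: ready={C,D} → run C
t=28: ready={D} → run D
t=29: ready={D} → run D
t=30: ready={D} → run D
t=31: ready={D} → run D
t=32: ready={D} → run D
t=33: ready={D} → run D
t=34: ready={D} → run D
t=35: (idle)
t=36: (idle)
t=37: (idle)
t=38: (idle)
t=39: (idle)
t=40: (idle)
t=41: (idle)
t=42: (idle)
t=43: (idle)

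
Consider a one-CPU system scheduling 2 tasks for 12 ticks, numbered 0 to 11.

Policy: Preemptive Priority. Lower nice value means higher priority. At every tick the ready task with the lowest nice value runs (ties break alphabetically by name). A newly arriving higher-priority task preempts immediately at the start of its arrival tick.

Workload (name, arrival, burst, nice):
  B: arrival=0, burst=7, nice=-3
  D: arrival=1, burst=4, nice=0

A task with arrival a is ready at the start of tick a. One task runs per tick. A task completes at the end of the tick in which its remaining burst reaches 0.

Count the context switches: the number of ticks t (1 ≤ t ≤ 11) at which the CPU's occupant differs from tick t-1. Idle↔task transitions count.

t=0: ready={B} → run B
t=1: ready={B,D} → run B
t=2: ready={B,D} → run B
t=3: ready={B,D} → run B
t=4: ready={B,D} → run B
t=5: ready={B,D} → run B
t=6: ready={B,D} → run B
t=7: ready={D} → run D
t=8: ready={D} → run D
t=9: ready={D} → run D
t=10: ready={D} → run D
t=11: (idle)

context switches = 2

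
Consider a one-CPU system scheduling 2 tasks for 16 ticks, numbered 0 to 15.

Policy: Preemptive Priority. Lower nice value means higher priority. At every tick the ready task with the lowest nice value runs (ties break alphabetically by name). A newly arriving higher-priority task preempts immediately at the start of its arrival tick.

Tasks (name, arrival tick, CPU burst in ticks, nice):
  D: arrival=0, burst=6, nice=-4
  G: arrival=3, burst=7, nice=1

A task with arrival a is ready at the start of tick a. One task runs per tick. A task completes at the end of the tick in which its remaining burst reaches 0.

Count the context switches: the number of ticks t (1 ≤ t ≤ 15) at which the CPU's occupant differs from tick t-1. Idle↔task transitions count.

t=0: ready={D} → run D
t=1: ready={D} → run D
t=2: ready={D} → run D
t=3: ready={D,G} → run D
t=4: ready={D,G} → run D
t=5: ready={D,G} → run D
t=6: ready={G} → run G
t=7: ready={G} → run G
t=8: ready={G} → run G
t=9: ready={G} → run G
t=10: ready={G} → run G
t=11: ready={G} → run G
t=12: ready={G} → run G
t=13: (idle)
t=14: (idle)
t=15: (idle)

context switches = 2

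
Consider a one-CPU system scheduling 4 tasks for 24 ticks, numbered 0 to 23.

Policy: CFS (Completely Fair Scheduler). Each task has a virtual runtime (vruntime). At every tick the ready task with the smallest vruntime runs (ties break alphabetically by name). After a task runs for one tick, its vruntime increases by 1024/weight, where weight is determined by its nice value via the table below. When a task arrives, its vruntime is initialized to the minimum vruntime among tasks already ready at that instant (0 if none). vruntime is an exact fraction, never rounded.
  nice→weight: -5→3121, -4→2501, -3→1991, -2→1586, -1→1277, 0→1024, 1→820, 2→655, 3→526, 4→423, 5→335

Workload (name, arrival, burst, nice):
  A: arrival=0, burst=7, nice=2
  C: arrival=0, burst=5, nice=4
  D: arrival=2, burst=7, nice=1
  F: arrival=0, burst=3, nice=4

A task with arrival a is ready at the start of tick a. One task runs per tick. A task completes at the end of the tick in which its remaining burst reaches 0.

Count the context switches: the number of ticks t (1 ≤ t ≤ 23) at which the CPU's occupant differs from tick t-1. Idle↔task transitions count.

t=0: vr[A=0 C=0 F=0] → run A
t=1: vr[A=1024/655 C=0 F=0] → run C
t=2: vr[A=1024/655 C=1024/423 D=0 F=0] → run D
t=3: vr[A=1024/655 C=1024/423 D=256/205 F=0] → run F
t=4: vr[A=1024/655 C=1024/423 D=256/205 F=1024/423] → run D
t=5: vr[A=1024/655 C=1024/423 D=512/205 F=1024/423] → run A
t=6: vr[A=2048/655 C=1024/423 D=512/205 F=1024/423] → run C
t=7: vr[A=2048/655 C=2048/423 D=512/205 F=1024/423] → run F
t=8: vr[A=2048/655 C=2048/423 D=512/205 F=2048/423] → run D
t=9: vr[A=2048/655 C=2048/423 D=768/205 F=2048/423] → run A
t=10: vr[A=3072/655 C=2048/423 D=768/205 F=2048/423] → run D
t=11: vr[A=3072/655 C=2048/423 D=1024/205 F=2048/423] → run A
t=12: vr[A=4096/655 C=2048/423 D=1024/205 F=2048/423] → run C
t=13: vr[A=4096/655 C=1024/141 D=1024/205 F=2048/423] → run F
t=14: vr[A=4096/655 C=1024/141 D=1024/205] → run D
t=15: vr[A=4096/655 C=1024/141 D=256/41] → run D
t=16: vr[A=4096/655 C=1024/141 D=1536/205] → run A
t=17: vr[A=1024/131 C=1024/141 D=1536/205] → run C
t=18: vr[A=1024/131 C=4096/423 D=1536/205] → run D
t=19: vr[A=1024/131 C=4096/423] → run A
t=20: vr[A=6144/655 C=4096/423] → run A
t=21: vr[C=4096/423] → run C
t=22: (idle)
t=23: (idle)

context switches = 20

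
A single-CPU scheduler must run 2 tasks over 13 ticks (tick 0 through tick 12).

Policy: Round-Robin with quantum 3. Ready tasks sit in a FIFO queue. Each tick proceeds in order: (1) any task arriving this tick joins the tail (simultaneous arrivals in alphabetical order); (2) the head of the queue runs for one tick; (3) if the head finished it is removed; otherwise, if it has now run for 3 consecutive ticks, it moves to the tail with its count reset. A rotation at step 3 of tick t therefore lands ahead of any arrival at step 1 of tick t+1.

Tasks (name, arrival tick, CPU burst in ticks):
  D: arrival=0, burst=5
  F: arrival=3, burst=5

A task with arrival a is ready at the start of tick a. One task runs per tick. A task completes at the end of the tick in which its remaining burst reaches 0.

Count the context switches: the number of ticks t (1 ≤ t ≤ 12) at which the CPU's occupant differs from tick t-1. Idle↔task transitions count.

t=0: queue=[D] q_used=0 → run D
t=1: queue=[D] q_used=1 → run D
t=2: queue=[D] q_used=2 → run D
t=3: queue=[D,F] q_used=0 → run D
t=4: queue=[D,F] q_used=1 → run D
t=5: queue=[F] q_used=0 → run F
t=6: queue=[F] q_used=1 → run F
t=7: queue=[F] q_used=2 → run F
t=8: queue=[F] q_used=0 → run F
t=9: queue=[F] q_used=1 → run F
t=10: (idle)
t=11: (idle)
t=12: (idle)

context switches = 2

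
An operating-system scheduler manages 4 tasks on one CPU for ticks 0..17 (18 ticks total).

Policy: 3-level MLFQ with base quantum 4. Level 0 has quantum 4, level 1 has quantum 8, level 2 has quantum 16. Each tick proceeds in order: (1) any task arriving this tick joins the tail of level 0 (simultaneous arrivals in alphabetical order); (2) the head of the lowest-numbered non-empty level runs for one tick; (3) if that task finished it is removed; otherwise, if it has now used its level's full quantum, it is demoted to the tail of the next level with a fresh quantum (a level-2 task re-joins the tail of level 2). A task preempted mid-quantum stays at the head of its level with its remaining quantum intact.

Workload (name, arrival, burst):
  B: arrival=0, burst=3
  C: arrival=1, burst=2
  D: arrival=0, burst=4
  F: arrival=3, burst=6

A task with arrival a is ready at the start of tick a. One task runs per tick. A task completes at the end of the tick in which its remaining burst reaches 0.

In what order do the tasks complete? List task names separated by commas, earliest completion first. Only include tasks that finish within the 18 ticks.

t=0: L0/L1/L2 = BD/-/- → run B
t=1: L0/L1/L2 = BDC/-/- → run B
t=2: L0/L1/L2 = BDC/-/- → run B
t=3: L0/L1/L2 = DCF/-/- → run D
t=4: L0/L1/L2 = DCF/-/- → run D
t=5: L0/L1/L2 = DCF/-/- → run D
t=6: L0/L1/L2 = DCF/-/- → run D
t=7: L0/L1/L2 = CF/-/- → run C
t=8: L0/L1/L2 = CF/-/- → run C
t=9: L0/L1/L2 = F/-/- → run F
t=10: L0/L1/L2 = F/-/- → run F
t=11: L0/L1/L2 = F/-/- → run F
t=12: L0/L1/L2 = F/-/- → run F
t=13: L0/L1/L2 = -/F/- → run F
t=14: L0/L1/L2 = -/F/- → run F
t=15: (idle)
t=16: (idle)
t=17: (idle)

completion order = B, D, C, F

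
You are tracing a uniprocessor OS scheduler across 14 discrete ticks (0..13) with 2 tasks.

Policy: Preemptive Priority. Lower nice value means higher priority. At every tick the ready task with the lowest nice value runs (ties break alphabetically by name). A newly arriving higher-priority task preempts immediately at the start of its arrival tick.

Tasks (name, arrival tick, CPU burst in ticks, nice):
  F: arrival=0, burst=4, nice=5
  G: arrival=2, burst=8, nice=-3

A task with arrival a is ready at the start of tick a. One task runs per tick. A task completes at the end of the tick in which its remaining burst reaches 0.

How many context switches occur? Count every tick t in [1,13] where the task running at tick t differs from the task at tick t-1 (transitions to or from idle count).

t=0: ready={F} → run F
t=1: ready={F} → run F
t=2: ready={F,G} → run G
t=3: ready={F,G} → run G
t=4: ready={F,G} → run G
t=5: ready={F,G} → run G
t=6: ready={F,G} → run G
t=7: ready={F,G} → run G
t=8: ready={F,G} → run G
t=9: ready={F,G} → run G
t=10: ready={F} → run F
t=11: ready={F} → run F
t=12: (idle)
t=13: (idle)

context switches = 3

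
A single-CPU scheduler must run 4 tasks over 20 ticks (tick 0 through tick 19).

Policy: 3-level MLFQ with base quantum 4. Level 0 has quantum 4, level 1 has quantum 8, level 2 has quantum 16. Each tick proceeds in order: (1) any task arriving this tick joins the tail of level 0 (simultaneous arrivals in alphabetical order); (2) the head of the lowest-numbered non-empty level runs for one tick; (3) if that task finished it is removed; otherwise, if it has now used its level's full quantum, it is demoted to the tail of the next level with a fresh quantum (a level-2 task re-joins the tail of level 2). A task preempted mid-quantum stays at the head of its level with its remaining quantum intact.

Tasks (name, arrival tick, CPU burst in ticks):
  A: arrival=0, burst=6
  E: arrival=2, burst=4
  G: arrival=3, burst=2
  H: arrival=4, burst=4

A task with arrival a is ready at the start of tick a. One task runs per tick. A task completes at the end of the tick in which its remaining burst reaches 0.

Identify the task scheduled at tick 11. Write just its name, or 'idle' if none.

t=0: L0/L1/L2 = A/-/- → run A
t=1: L0/L1/L2 = A/-/- → run A
t=2: L0/L1/L2 = AE/-/- → run A
t=3: L0/L1/L2 = AEG/-/- → run A
t=4: L0/L1/L2 = EGH/A/- → run E
t=5: L0/L1/L2 = EGH/A/- → run E
t=6: L0/L1/L2 = EGH/A/- → run E
t=7: L0/L1/L2 = EGH/A/- → run E
t=8: L0/L1/L2 = GH/A/- → run G
t=9: L0/L1/L2 = GH/A/- → run G
t=10: L0/L1/L2 = H/A/- → run H
t=11: L0/L1/L2 = H/A/- → run H
t=12: L0/L1/L2 = H/A/- → run H
t=13: L0/L1/L2 = H/A/- → run H
t=14: L0/L1/L2 = -/A/- → run A
t=15: L0/L1/L2 = -/A/- → run A
t=16: (idle)
t=17: (idle)
t=18: (idle)
t=19: (idle)

running at tick 11 = H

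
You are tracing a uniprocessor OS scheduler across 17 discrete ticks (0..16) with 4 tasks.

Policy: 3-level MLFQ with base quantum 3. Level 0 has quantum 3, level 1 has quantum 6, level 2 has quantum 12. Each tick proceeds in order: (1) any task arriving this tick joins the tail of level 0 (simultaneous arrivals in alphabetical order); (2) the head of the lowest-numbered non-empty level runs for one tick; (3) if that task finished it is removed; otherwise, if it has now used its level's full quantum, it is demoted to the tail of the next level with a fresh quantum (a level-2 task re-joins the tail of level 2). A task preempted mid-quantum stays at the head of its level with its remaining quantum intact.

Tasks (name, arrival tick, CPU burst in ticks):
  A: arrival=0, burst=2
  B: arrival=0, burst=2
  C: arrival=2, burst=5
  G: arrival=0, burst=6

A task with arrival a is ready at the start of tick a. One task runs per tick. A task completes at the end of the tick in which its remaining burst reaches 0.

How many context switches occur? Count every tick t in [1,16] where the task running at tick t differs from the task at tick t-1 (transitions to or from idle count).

context switches = 6

t=0: L0/L1/L2 = ABG/-/- → run A
t=1: L0/L1/L2 = ABG/-/- → run A
t=2: L0/L1/L2 = BGC/-/- → run B
t=3: L0/L1/L2 = BGC/-/- → run B
t=4: L0/L1/L2 = GC/-/- → run G
t=5: L0/L1/L2 = GC/-/- → run G
t=6: L0/L1/L2 = GC/-/- → run G
t=7: L0/L1/L2 = C/G/- → run C
t=8: L0/L1/L2 = C/G/- → run C
t=9: L0/L1/L2 = C/G/- → run C
t=10: L0/L1/L2 = -/GC/- → run G
t=11: L0/L1/L2 = -/GC/- → run G
t=12: L0/L1/L2 = -/GC/- → run G
t=13: L0/L1/L2 = -/C/- → run C
t=14: L0/L1/L2 = -/C/- → run C
t=15: (idle)
t=16: (idle)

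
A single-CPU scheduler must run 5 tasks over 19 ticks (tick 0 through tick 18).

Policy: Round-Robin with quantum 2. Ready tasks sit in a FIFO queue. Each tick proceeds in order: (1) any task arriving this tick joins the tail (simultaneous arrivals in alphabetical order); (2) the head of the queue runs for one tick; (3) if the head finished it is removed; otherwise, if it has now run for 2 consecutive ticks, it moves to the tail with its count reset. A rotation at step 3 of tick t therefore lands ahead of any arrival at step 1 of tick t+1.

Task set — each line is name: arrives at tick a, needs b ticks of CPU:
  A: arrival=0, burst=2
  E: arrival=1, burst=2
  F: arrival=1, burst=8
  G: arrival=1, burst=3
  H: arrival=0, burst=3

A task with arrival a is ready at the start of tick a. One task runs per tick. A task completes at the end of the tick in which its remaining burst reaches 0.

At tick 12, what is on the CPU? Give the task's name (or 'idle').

running at tick 12 = F

t=0: queue=[A,H] q_used=0 → run A
t=1: queue=[A,H,E,F,G] q_used=1 → run A
t=2: queue=[H,E,F,G] q_used=0 → run H
t=3: queue=[H,E,F,G] q_used=1 → run H
t=4: queue=[E,F,G,H] q_used=0 → run E
t=5: queue=[E,F,G,H] q_used=1 → run E
t=6: queue=[F,G,H] q_used=0 → run F
t=7: queue=[F,G,H] q_used=1 → run F
t=8: queue=[G,H,F] q_used=0 → run G
t=9: queue=[G,H,F] q_used=1 → run G
t=10: queue=[H,F,G] q_used=0 → run H
t=11: queue=[F,G] q_used=0 → run F
t=12: queue=[F,G] q_used=1 → run F
t=13: queue=[G,F] q_used=0 → run G
t=14: queue=[F] q_used=0 → run F
t=15: queue=[F] q_used=1 → run F
t=16: queue=[F] q_used=0 → run F
t=17: queue=[F] q_used=1 → run F
t=18: (idle)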